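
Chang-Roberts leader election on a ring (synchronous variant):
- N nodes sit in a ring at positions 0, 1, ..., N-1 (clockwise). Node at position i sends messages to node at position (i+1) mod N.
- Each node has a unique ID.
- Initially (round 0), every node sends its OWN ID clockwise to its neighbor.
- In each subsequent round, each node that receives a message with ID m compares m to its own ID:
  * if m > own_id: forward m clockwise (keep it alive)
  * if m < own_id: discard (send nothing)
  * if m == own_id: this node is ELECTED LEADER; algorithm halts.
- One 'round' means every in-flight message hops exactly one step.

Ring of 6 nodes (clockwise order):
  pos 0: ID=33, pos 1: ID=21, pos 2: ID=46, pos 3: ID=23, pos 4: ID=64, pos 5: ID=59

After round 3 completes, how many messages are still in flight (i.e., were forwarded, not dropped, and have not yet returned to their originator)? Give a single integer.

Round 1: pos1(id21) recv 33: fwd; pos2(id46) recv 21: drop; pos3(id23) recv 46: fwd; pos4(id64) recv 23: drop; pos5(id59) recv 64: fwd; pos0(id33) recv 59: fwd
Round 2: pos2(id46) recv 33: drop; pos4(id64) recv 46: drop; pos0(id33) recv 64: fwd; pos1(id21) recv 59: fwd
Round 3: pos1(id21) recv 64: fwd; pos2(id46) recv 59: fwd
After round 3: 2 messages still in flight

Answer: 2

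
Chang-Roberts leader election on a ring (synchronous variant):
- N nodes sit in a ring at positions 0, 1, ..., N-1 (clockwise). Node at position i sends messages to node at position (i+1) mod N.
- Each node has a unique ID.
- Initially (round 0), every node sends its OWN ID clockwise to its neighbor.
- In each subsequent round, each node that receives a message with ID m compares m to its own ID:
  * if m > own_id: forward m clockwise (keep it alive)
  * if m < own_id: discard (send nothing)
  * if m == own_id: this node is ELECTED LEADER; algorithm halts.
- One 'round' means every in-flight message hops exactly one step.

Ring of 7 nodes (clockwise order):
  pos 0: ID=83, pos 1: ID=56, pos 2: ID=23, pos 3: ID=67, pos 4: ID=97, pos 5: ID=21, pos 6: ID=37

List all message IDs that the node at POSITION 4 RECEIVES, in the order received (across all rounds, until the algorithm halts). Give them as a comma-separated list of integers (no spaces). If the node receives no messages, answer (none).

Round 1: pos1(id56) recv 83: fwd; pos2(id23) recv 56: fwd; pos3(id67) recv 23: drop; pos4(id97) recv 67: drop; pos5(id21) recv 97: fwd; pos6(id37) recv 21: drop; pos0(id83) recv 37: drop
Round 2: pos2(id23) recv 83: fwd; pos3(id67) recv 56: drop; pos6(id37) recv 97: fwd
Round 3: pos3(id67) recv 83: fwd; pos0(id83) recv 97: fwd
Round 4: pos4(id97) recv 83: drop; pos1(id56) recv 97: fwd
Round 5: pos2(id23) recv 97: fwd
Round 6: pos3(id67) recv 97: fwd
Round 7: pos4(id97) recv 97: ELECTED

Answer: 67,83,97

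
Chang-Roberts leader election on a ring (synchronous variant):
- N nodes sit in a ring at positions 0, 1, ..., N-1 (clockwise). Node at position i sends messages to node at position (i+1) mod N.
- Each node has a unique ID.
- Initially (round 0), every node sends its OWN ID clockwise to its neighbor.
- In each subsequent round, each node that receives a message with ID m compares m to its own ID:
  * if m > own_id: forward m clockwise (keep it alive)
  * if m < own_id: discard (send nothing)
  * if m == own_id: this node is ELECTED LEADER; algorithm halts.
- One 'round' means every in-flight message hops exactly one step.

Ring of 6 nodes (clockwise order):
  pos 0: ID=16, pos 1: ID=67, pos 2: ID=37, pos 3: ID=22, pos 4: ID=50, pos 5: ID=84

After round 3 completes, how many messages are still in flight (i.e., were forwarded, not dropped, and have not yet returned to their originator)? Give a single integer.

Round 1: pos1(id67) recv 16: drop; pos2(id37) recv 67: fwd; pos3(id22) recv 37: fwd; pos4(id50) recv 22: drop; pos5(id84) recv 50: drop; pos0(id16) recv 84: fwd
Round 2: pos3(id22) recv 67: fwd; pos4(id50) recv 37: drop; pos1(id67) recv 84: fwd
Round 3: pos4(id50) recv 67: fwd; pos2(id37) recv 84: fwd
After round 3: 2 messages still in flight

Answer: 2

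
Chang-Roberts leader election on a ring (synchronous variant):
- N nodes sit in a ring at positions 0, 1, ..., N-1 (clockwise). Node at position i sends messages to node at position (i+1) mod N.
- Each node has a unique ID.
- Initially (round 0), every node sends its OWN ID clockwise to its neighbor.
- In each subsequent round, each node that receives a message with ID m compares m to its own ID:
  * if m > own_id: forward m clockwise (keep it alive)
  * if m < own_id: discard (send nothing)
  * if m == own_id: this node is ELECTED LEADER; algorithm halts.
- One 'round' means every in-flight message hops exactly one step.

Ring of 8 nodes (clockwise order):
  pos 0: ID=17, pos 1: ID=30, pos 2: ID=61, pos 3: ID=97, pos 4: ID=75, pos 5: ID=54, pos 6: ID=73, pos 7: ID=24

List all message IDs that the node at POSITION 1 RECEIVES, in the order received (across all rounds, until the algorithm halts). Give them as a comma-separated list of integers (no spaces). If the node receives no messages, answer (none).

Answer: 17,24,73,75,97

Derivation:
Round 1: pos1(id30) recv 17: drop; pos2(id61) recv 30: drop; pos3(id97) recv 61: drop; pos4(id75) recv 97: fwd; pos5(id54) recv 75: fwd; pos6(id73) recv 54: drop; pos7(id24) recv 73: fwd; pos0(id17) recv 24: fwd
Round 2: pos5(id54) recv 97: fwd; pos6(id73) recv 75: fwd; pos0(id17) recv 73: fwd; pos1(id30) recv 24: drop
Round 3: pos6(id73) recv 97: fwd; pos7(id24) recv 75: fwd; pos1(id30) recv 73: fwd
Round 4: pos7(id24) recv 97: fwd; pos0(id17) recv 75: fwd; pos2(id61) recv 73: fwd
Round 5: pos0(id17) recv 97: fwd; pos1(id30) recv 75: fwd; pos3(id97) recv 73: drop
Round 6: pos1(id30) recv 97: fwd; pos2(id61) recv 75: fwd
Round 7: pos2(id61) recv 97: fwd; pos3(id97) recv 75: drop
Round 8: pos3(id97) recv 97: ELECTED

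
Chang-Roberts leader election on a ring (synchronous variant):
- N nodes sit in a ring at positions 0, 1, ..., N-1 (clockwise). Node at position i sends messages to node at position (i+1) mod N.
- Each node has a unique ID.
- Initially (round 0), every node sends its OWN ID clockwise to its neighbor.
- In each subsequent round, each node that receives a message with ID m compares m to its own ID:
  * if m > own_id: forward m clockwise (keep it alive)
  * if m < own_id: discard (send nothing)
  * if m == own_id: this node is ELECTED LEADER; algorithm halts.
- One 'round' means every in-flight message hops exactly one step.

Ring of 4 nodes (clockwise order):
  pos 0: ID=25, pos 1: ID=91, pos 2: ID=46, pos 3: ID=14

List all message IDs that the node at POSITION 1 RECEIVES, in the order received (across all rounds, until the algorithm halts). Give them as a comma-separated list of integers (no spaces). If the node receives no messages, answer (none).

Answer: 25,46,91

Derivation:
Round 1: pos1(id91) recv 25: drop; pos2(id46) recv 91: fwd; pos3(id14) recv 46: fwd; pos0(id25) recv 14: drop
Round 2: pos3(id14) recv 91: fwd; pos0(id25) recv 46: fwd
Round 3: pos0(id25) recv 91: fwd; pos1(id91) recv 46: drop
Round 4: pos1(id91) recv 91: ELECTED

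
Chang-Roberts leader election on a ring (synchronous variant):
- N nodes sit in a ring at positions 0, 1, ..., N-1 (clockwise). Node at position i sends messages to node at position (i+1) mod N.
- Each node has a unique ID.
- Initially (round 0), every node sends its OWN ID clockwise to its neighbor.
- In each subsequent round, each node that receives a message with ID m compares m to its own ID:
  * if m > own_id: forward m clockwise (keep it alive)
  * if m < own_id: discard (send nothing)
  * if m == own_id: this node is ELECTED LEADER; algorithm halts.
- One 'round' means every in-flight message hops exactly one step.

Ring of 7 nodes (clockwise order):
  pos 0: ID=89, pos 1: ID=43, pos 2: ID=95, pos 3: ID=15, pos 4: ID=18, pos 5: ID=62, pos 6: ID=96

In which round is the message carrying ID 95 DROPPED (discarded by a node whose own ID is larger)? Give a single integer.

Answer: 4

Derivation:
Round 1: pos1(id43) recv 89: fwd; pos2(id95) recv 43: drop; pos3(id15) recv 95: fwd; pos4(id18) recv 15: drop; pos5(id62) recv 18: drop; pos6(id96) recv 62: drop; pos0(id89) recv 96: fwd
Round 2: pos2(id95) recv 89: drop; pos4(id18) recv 95: fwd; pos1(id43) recv 96: fwd
Round 3: pos5(id62) recv 95: fwd; pos2(id95) recv 96: fwd
Round 4: pos6(id96) recv 95: drop; pos3(id15) recv 96: fwd
Round 5: pos4(id18) recv 96: fwd
Round 6: pos5(id62) recv 96: fwd
Round 7: pos6(id96) recv 96: ELECTED
Message ID 95 originates at pos 2; dropped at pos 6 in round 4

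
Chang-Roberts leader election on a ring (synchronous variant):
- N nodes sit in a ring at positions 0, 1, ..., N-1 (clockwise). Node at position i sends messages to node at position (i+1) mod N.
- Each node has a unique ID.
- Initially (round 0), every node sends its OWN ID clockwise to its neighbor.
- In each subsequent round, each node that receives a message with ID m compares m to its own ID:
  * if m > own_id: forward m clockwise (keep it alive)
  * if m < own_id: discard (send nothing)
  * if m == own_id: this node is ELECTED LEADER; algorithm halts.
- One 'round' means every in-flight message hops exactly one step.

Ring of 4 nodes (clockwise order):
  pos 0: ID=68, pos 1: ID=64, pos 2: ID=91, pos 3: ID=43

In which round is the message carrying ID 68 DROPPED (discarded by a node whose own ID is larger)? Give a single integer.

Answer: 2

Derivation:
Round 1: pos1(id64) recv 68: fwd; pos2(id91) recv 64: drop; pos3(id43) recv 91: fwd; pos0(id68) recv 43: drop
Round 2: pos2(id91) recv 68: drop; pos0(id68) recv 91: fwd
Round 3: pos1(id64) recv 91: fwd
Round 4: pos2(id91) recv 91: ELECTED
Message ID 68 originates at pos 0; dropped at pos 2 in round 2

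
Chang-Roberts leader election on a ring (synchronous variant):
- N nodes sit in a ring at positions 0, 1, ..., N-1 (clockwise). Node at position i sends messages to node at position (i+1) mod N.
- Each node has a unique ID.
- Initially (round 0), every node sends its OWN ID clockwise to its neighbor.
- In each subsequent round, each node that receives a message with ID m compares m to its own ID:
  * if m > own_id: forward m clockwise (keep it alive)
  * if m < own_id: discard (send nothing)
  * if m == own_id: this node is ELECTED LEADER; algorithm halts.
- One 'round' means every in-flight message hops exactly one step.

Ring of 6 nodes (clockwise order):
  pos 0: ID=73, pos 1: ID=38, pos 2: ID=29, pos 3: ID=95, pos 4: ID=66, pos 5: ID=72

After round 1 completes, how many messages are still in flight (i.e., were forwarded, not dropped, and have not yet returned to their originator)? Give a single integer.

Round 1: pos1(id38) recv 73: fwd; pos2(id29) recv 38: fwd; pos3(id95) recv 29: drop; pos4(id66) recv 95: fwd; pos5(id72) recv 66: drop; pos0(id73) recv 72: drop
After round 1: 3 messages still in flight

Answer: 3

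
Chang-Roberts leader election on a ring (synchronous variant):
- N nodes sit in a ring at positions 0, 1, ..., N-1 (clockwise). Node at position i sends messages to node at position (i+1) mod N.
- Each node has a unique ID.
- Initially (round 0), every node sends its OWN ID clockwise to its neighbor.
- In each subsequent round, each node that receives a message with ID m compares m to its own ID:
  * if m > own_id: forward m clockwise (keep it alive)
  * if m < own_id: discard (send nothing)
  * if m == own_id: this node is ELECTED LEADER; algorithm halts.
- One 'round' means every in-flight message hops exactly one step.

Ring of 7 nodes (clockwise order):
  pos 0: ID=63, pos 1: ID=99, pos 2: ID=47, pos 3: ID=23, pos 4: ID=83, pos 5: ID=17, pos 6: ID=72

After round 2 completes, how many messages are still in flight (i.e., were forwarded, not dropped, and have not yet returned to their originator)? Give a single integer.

Answer: 2

Derivation:
Round 1: pos1(id99) recv 63: drop; pos2(id47) recv 99: fwd; pos3(id23) recv 47: fwd; pos4(id83) recv 23: drop; pos5(id17) recv 83: fwd; pos6(id72) recv 17: drop; pos0(id63) recv 72: fwd
Round 2: pos3(id23) recv 99: fwd; pos4(id83) recv 47: drop; pos6(id72) recv 83: fwd; pos1(id99) recv 72: drop
After round 2: 2 messages still in flight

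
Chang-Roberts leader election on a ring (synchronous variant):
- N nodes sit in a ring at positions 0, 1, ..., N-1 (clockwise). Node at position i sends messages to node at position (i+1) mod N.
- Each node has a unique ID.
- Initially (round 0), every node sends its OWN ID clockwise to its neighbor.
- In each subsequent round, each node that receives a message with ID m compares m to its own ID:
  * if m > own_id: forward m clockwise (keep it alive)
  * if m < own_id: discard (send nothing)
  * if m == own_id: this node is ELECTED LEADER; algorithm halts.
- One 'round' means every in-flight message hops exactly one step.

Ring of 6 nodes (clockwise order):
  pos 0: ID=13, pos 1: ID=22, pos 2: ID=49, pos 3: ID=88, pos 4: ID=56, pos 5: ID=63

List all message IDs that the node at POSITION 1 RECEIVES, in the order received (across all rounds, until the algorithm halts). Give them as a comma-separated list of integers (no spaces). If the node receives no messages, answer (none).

Round 1: pos1(id22) recv 13: drop; pos2(id49) recv 22: drop; pos3(id88) recv 49: drop; pos4(id56) recv 88: fwd; pos5(id63) recv 56: drop; pos0(id13) recv 63: fwd
Round 2: pos5(id63) recv 88: fwd; pos1(id22) recv 63: fwd
Round 3: pos0(id13) recv 88: fwd; pos2(id49) recv 63: fwd
Round 4: pos1(id22) recv 88: fwd; pos3(id88) recv 63: drop
Round 5: pos2(id49) recv 88: fwd
Round 6: pos3(id88) recv 88: ELECTED

Answer: 13,63,88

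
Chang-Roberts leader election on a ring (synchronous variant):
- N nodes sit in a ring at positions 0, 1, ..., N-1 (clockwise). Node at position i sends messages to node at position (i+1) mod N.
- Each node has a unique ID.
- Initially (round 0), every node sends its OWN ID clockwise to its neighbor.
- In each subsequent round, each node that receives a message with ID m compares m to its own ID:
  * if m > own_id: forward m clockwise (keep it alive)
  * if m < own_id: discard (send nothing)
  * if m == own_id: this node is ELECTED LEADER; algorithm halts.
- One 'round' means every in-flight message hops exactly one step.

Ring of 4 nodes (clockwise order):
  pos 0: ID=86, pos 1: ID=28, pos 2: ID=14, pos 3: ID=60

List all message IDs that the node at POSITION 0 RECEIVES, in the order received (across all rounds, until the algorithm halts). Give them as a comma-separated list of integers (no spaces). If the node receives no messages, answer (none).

Answer: 60,86

Derivation:
Round 1: pos1(id28) recv 86: fwd; pos2(id14) recv 28: fwd; pos3(id60) recv 14: drop; pos0(id86) recv 60: drop
Round 2: pos2(id14) recv 86: fwd; pos3(id60) recv 28: drop
Round 3: pos3(id60) recv 86: fwd
Round 4: pos0(id86) recv 86: ELECTED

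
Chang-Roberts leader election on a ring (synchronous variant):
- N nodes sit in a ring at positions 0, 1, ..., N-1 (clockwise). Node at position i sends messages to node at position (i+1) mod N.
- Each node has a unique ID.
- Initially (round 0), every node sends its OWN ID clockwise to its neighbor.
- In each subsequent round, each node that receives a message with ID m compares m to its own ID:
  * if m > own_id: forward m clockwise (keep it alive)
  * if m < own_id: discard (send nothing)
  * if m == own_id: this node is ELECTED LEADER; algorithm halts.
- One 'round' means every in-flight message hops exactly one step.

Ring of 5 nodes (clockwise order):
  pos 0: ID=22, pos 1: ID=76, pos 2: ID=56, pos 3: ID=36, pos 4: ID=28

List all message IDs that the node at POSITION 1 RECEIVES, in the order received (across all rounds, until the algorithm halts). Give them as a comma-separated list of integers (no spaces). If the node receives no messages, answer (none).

Answer: 22,28,36,56,76

Derivation:
Round 1: pos1(id76) recv 22: drop; pos2(id56) recv 76: fwd; pos3(id36) recv 56: fwd; pos4(id28) recv 36: fwd; pos0(id22) recv 28: fwd
Round 2: pos3(id36) recv 76: fwd; pos4(id28) recv 56: fwd; pos0(id22) recv 36: fwd; pos1(id76) recv 28: drop
Round 3: pos4(id28) recv 76: fwd; pos0(id22) recv 56: fwd; pos1(id76) recv 36: drop
Round 4: pos0(id22) recv 76: fwd; pos1(id76) recv 56: drop
Round 5: pos1(id76) recv 76: ELECTED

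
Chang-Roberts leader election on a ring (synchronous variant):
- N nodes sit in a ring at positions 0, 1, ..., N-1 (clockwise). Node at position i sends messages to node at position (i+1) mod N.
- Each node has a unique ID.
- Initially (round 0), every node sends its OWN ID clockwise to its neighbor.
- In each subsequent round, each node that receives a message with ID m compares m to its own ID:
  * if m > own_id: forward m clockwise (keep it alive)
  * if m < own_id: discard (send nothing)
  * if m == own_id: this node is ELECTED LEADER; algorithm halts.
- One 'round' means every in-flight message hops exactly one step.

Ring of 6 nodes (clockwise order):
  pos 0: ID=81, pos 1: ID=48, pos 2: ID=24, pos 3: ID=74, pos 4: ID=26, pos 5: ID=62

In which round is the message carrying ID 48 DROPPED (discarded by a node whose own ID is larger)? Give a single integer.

Answer: 2

Derivation:
Round 1: pos1(id48) recv 81: fwd; pos2(id24) recv 48: fwd; pos3(id74) recv 24: drop; pos4(id26) recv 74: fwd; pos5(id62) recv 26: drop; pos0(id81) recv 62: drop
Round 2: pos2(id24) recv 81: fwd; pos3(id74) recv 48: drop; pos5(id62) recv 74: fwd
Round 3: pos3(id74) recv 81: fwd; pos0(id81) recv 74: drop
Round 4: pos4(id26) recv 81: fwd
Round 5: pos5(id62) recv 81: fwd
Round 6: pos0(id81) recv 81: ELECTED
Message ID 48 originates at pos 1; dropped at pos 3 in round 2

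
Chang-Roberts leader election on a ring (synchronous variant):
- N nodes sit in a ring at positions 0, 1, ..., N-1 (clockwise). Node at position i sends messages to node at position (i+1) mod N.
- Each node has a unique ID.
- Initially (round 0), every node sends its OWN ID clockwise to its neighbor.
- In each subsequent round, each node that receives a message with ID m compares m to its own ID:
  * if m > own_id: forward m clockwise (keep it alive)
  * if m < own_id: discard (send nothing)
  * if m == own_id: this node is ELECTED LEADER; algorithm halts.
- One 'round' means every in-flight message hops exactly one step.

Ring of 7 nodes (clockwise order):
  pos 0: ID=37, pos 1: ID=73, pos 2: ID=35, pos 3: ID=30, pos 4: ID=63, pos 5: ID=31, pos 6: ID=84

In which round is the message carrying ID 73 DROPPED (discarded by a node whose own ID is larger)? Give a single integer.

Answer: 5

Derivation:
Round 1: pos1(id73) recv 37: drop; pos2(id35) recv 73: fwd; pos3(id30) recv 35: fwd; pos4(id63) recv 30: drop; pos5(id31) recv 63: fwd; pos6(id84) recv 31: drop; pos0(id37) recv 84: fwd
Round 2: pos3(id30) recv 73: fwd; pos4(id63) recv 35: drop; pos6(id84) recv 63: drop; pos1(id73) recv 84: fwd
Round 3: pos4(id63) recv 73: fwd; pos2(id35) recv 84: fwd
Round 4: pos5(id31) recv 73: fwd; pos3(id30) recv 84: fwd
Round 5: pos6(id84) recv 73: drop; pos4(id63) recv 84: fwd
Round 6: pos5(id31) recv 84: fwd
Round 7: pos6(id84) recv 84: ELECTED
Message ID 73 originates at pos 1; dropped at pos 6 in round 5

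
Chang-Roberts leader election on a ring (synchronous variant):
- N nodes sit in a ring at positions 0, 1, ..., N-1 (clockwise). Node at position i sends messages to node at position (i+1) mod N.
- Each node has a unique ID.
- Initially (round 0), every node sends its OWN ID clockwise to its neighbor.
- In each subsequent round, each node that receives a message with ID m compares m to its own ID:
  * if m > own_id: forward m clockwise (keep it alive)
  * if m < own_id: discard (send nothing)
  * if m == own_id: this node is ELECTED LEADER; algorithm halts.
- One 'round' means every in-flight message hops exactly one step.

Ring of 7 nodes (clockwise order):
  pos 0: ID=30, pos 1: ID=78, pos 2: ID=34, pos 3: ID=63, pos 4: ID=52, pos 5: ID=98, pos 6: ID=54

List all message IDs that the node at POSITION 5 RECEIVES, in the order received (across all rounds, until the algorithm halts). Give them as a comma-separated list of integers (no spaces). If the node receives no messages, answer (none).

Round 1: pos1(id78) recv 30: drop; pos2(id34) recv 78: fwd; pos3(id63) recv 34: drop; pos4(id52) recv 63: fwd; pos5(id98) recv 52: drop; pos6(id54) recv 98: fwd; pos0(id30) recv 54: fwd
Round 2: pos3(id63) recv 78: fwd; pos5(id98) recv 63: drop; pos0(id30) recv 98: fwd; pos1(id78) recv 54: drop
Round 3: pos4(id52) recv 78: fwd; pos1(id78) recv 98: fwd
Round 4: pos5(id98) recv 78: drop; pos2(id34) recv 98: fwd
Round 5: pos3(id63) recv 98: fwd
Round 6: pos4(id52) recv 98: fwd
Round 7: pos5(id98) recv 98: ELECTED

Answer: 52,63,78,98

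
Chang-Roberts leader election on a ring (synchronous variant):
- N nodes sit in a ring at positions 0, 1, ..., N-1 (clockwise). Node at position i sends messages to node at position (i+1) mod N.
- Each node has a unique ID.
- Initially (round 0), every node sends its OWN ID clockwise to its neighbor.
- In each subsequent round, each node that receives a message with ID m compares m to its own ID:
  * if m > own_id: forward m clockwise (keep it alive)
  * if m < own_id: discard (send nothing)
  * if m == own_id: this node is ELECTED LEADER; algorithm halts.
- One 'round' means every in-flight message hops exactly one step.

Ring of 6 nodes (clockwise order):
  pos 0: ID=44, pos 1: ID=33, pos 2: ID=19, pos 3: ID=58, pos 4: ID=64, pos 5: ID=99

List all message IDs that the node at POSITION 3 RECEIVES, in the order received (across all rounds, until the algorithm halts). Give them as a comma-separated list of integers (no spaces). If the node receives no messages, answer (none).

Answer: 19,33,44,99

Derivation:
Round 1: pos1(id33) recv 44: fwd; pos2(id19) recv 33: fwd; pos3(id58) recv 19: drop; pos4(id64) recv 58: drop; pos5(id99) recv 64: drop; pos0(id44) recv 99: fwd
Round 2: pos2(id19) recv 44: fwd; pos3(id58) recv 33: drop; pos1(id33) recv 99: fwd
Round 3: pos3(id58) recv 44: drop; pos2(id19) recv 99: fwd
Round 4: pos3(id58) recv 99: fwd
Round 5: pos4(id64) recv 99: fwd
Round 6: pos5(id99) recv 99: ELECTED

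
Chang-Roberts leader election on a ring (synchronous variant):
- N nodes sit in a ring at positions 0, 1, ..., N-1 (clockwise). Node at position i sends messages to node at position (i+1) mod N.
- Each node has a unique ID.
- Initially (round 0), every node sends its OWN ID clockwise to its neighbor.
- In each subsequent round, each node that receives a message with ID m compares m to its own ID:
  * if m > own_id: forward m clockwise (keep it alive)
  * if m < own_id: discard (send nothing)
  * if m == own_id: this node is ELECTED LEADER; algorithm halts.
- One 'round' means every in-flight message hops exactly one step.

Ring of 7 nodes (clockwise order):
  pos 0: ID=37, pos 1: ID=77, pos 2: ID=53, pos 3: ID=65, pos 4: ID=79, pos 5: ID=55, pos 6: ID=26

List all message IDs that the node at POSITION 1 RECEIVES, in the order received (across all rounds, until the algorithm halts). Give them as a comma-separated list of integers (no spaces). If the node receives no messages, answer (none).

Round 1: pos1(id77) recv 37: drop; pos2(id53) recv 77: fwd; pos3(id65) recv 53: drop; pos4(id79) recv 65: drop; pos5(id55) recv 79: fwd; pos6(id26) recv 55: fwd; pos0(id37) recv 26: drop
Round 2: pos3(id65) recv 77: fwd; pos6(id26) recv 79: fwd; pos0(id37) recv 55: fwd
Round 3: pos4(id79) recv 77: drop; pos0(id37) recv 79: fwd; pos1(id77) recv 55: drop
Round 4: pos1(id77) recv 79: fwd
Round 5: pos2(id53) recv 79: fwd
Round 6: pos3(id65) recv 79: fwd
Round 7: pos4(id79) recv 79: ELECTED

Answer: 37,55,79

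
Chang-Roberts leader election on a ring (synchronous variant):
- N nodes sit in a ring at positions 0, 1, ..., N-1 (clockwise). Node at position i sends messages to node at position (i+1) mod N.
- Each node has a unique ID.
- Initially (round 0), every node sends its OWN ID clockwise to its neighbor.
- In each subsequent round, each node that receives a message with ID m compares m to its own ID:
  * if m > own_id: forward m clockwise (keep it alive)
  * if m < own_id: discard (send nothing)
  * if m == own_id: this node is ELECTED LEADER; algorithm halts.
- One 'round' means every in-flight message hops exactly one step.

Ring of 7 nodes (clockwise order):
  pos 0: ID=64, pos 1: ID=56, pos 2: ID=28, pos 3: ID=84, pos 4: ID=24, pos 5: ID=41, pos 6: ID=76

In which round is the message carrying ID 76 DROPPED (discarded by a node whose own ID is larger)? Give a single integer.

Answer: 4

Derivation:
Round 1: pos1(id56) recv 64: fwd; pos2(id28) recv 56: fwd; pos3(id84) recv 28: drop; pos4(id24) recv 84: fwd; pos5(id41) recv 24: drop; pos6(id76) recv 41: drop; pos0(id64) recv 76: fwd
Round 2: pos2(id28) recv 64: fwd; pos3(id84) recv 56: drop; pos5(id41) recv 84: fwd; pos1(id56) recv 76: fwd
Round 3: pos3(id84) recv 64: drop; pos6(id76) recv 84: fwd; pos2(id28) recv 76: fwd
Round 4: pos0(id64) recv 84: fwd; pos3(id84) recv 76: drop
Round 5: pos1(id56) recv 84: fwd
Round 6: pos2(id28) recv 84: fwd
Round 7: pos3(id84) recv 84: ELECTED
Message ID 76 originates at pos 6; dropped at pos 3 in round 4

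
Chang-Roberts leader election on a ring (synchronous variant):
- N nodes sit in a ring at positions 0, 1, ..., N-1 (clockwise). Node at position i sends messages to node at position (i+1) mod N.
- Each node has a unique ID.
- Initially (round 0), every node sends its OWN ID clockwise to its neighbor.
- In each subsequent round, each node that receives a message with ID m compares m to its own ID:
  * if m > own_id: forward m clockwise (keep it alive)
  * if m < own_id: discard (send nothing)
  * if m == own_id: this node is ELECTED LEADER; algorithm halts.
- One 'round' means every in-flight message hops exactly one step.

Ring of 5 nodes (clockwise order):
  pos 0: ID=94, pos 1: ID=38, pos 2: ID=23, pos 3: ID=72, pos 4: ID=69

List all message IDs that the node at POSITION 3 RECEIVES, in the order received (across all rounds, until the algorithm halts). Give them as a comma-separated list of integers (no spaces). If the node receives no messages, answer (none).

Round 1: pos1(id38) recv 94: fwd; pos2(id23) recv 38: fwd; pos3(id72) recv 23: drop; pos4(id69) recv 72: fwd; pos0(id94) recv 69: drop
Round 2: pos2(id23) recv 94: fwd; pos3(id72) recv 38: drop; pos0(id94) recv 72: drop
Round 3: pos3(id72) recv 94: fwd
Round 4: pos4(id69) recv 94: fwd
Round 5: pos0(id94) recv 94: ELECTED

Answer: 23,38,94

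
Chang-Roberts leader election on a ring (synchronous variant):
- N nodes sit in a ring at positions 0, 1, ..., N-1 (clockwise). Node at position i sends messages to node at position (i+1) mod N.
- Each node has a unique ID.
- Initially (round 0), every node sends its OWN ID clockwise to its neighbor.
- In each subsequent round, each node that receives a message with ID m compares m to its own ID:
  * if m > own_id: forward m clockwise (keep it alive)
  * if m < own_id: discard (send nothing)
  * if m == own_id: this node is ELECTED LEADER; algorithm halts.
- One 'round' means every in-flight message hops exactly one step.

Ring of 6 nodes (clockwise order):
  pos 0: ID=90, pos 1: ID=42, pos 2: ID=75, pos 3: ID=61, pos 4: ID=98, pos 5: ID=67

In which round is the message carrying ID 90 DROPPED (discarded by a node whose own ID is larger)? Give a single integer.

Round 1: pos1(id42) recv 90: fwd; pos2(id75) recv 42: drop; pos3(id61) recv 75: fwd; pos4(id98) recv 61: drop; pos5(id67) recv 98: fwd; pos0(id90) recv 67: drop
Round 2: pos2(id75) recv 90: fwd; pos4(id98) recv 75: drop; pos0(id90) recv 98: fwd
Round 3: pos3(id61) recv 90: fwd; pos1(id42) recv 98: fwd
Round 4: pos4(id98) recv 90: drop; pos2(id75) recv 98: fwd
Round 5: pos3(id61) recv 98: fwd
Round 6: pos4(id98) recv 98: ELECTED
Message ID 90 originates at pos 0; dropped at pos 4 in round 4

Answer: 4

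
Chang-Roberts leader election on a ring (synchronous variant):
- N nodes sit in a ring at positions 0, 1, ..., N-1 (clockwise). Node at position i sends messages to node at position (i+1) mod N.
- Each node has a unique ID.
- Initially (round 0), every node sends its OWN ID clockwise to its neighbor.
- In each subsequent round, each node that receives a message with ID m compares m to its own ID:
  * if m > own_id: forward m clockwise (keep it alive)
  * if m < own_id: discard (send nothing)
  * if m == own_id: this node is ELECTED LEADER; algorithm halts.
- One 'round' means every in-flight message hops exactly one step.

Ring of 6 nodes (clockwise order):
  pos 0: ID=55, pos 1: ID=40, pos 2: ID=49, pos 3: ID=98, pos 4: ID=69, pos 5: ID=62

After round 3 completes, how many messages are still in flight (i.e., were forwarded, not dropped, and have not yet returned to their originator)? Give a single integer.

Round 1: pos1(id40) recv 55: fwd; pos2(id49) recv 40: drop; pos3(id98) recv 49: drop; pos4(id69) recv 98: fwd; pos5(id62) recv 69: fwd; pos0(id55) recv 62: fwd
Round 2: pos2(id49) recv 55: fwd; pos5(id62) recv 98: fwd; pos0(id55) recv 69: fwd; pos1(id40) recv 62: fwd
Round 3: pos3(id98) recv 55: drop; pos0(id55) recv 98: fwd; pos1(id40) recv 69: fwd; pos2(id49) recv 62: fwd
After round 3: 3 messages still in flight

Answer: 3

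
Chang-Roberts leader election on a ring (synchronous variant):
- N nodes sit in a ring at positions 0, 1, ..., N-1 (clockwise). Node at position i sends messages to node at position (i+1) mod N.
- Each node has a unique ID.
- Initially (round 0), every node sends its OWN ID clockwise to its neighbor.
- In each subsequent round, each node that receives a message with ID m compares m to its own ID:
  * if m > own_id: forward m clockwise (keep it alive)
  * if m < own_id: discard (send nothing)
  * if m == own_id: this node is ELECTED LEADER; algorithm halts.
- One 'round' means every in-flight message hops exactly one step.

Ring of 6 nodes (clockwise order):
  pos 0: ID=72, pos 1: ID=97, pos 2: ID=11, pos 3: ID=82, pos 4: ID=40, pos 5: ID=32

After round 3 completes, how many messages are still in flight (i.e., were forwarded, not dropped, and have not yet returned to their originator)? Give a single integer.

Round 1: pos1(id97) recv 72: drop; pos2(id11) recv 97: fwd; pos3(id82) recv 11: drop; pos4(id40) recv 82: fwd; pos5(id32) recv 40: fwd; pos0(id72) recv 32: drop
Round 2: pos3(id82) recv 97: fwd; pos5(id32) recv 82: fwd; pos0(id72) recv 40: drop
Round 3: pos4(id40) recv 97: fwd; pos0(id72) recv 82: fwd
After round 3: 2 messages still in flight

Answer: 2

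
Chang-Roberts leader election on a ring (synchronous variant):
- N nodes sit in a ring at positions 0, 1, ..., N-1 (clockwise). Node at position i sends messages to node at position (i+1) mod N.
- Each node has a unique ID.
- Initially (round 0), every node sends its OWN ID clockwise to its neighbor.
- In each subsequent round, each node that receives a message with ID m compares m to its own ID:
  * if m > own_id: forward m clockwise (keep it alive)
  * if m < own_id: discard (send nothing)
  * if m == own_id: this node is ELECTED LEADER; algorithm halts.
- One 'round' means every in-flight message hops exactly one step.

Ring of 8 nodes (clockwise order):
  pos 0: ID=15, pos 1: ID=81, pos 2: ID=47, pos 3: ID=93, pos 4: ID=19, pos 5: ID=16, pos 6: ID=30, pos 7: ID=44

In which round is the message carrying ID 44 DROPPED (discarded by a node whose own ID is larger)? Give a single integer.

Answer: 2

Derivation:
Round 1: pos1(id81) recv 15: drop; pos2(id47) recv 81: fwd; pos3(id93) recv 47: drop; pos4(id19) recv 93: fwd; pos5(id16) recv 19: fwd; pos6(id30) recv 16: drop; pos7(id44) recv 30: drop; pos0(id15) recv 44: fwd
Round 2: pos3(id93) recv 81: drop; pos5(id16) recv 93: fwd; pos6(id30) recv 19: drop; pos1(id81) recv 44: drop
Round 3: pos6(id30) recv 93: fwd
Round 4: pos7(id44) recv 93: fwd
Round 5: pos0(id15) recv 93: fwd
Round 6: pos1(id81) recv 93: fwd
Round 7: pos2(id47) recv 93: fwd
Round 8: pos3(id93) recv 93: ELECTED
Message ID 44 originates at pos 7; dropped at pos 1 in round 2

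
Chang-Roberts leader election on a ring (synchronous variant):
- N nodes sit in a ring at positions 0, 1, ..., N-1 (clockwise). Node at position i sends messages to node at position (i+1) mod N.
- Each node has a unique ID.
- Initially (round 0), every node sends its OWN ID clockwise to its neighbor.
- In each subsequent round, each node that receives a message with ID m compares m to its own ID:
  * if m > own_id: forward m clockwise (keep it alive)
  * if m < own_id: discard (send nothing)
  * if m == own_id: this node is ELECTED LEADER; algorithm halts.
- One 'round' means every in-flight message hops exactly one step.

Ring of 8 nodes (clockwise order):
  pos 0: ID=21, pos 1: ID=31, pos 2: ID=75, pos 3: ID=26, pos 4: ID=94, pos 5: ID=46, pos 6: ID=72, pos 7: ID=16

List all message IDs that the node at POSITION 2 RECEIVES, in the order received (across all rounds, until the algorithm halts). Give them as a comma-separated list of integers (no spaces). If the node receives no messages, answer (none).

Round 1: pos1(id31) recv 21: drop; pos2(id75) recv 31: drop; pos3(id26) recv 75: fwd; pos4(id94) recv 26: drop; pos5(id46) recv 94: fwd; pos6(id72) recv 46: drop; pos7(id16) recv 72: fwd; pos0(id21) recv 16: drop
Round 2: pos4(id94) recv 75: drop; pos6(id72) recv 94: fwd; pos0(id21) recv 72: fwd
Round 3: pos7(id16) recv 94: fwd; pos1(id31) recv 72: fwd
Round 4: pos0(id21) recv 94: fwd; pos2(id75) recv 72: drop
Round 5: pos1(id31) recv 94: fwd
Round 6: pos2(id75) recv 94: fwd
Round 7: pos3(id26) recv 94: fwd
Round 8: pos4(id94) recv 94: ELECTED

Answer: 31,72,94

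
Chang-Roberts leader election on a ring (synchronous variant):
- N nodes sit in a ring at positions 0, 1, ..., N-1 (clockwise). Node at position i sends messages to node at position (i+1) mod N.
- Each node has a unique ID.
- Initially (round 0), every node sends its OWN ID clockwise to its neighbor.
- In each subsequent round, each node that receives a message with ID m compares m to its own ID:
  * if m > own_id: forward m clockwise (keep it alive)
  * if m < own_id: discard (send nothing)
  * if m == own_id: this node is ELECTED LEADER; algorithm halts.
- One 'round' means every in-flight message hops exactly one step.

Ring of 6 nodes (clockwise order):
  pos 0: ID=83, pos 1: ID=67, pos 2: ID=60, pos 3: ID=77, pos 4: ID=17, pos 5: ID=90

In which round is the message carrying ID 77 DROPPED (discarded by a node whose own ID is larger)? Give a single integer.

Round 1: pos1(id67) recv 83: fwd; pos2(id60) recv 67: fwd; pos3(id77) recv 60: drop; pos4(id17) recv 77: fwd; pos5(id90) recv 17: drop; pos0(id83) recv 90: fwd
Round 2: pos2(id60) recv 83: fwd; pos3(id77) recv 67: drop; pos5(id90) recv 77: drop; pos1(id67) recv 90: fwd
Round 3: pos3(id77) recv 83: fwd; pos2(id60) recv 90: fwd
Round 4: pos4(id17) recv 83: fwd; pos3(id77) recv 90: fwd
Round 5: pos5(id90) recv 83: drop; pos4(id17) recv 90: fwd
Round 6: pos5(id90) recv 90: ELECTED
Message ID 77 originates at pos 3; dropped at pos 5 in round 2

Answer: 2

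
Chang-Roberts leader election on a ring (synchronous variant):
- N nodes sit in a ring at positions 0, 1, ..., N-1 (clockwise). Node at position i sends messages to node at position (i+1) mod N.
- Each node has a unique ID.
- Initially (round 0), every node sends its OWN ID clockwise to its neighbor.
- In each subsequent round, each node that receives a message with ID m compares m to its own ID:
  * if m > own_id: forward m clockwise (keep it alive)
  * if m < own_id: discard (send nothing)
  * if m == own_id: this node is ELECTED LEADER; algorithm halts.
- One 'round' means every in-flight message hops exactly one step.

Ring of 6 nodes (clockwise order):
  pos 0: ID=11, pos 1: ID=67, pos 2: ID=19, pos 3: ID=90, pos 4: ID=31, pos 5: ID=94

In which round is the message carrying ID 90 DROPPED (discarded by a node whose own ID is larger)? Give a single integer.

Answer: 2

Derivation:
Round 1: pos1(id67) recv 11: drop; pos2(id19) recv 67: fwd; pos3(id90) recv 19: drop; pos4(id31) recv 90: fwd; pos5(id94) recv 31: drop; pos0(id11) recv 94: fwd
Round 2: pos3(id90) recv 67: drop; pos5(id94) recv 90: drop; pos1(id67) recv 94: fwd
Round 3: pos2(id19) recv 94: fwd
Round 4: pos3(id90) recv 94: fwd
Round 5: pos4(id31) recv 94: fwd
Round 6: pos5(id94) recv 94: ELECTED
Message ID 90 originates at pos 3; dropped at pos 5 in round 2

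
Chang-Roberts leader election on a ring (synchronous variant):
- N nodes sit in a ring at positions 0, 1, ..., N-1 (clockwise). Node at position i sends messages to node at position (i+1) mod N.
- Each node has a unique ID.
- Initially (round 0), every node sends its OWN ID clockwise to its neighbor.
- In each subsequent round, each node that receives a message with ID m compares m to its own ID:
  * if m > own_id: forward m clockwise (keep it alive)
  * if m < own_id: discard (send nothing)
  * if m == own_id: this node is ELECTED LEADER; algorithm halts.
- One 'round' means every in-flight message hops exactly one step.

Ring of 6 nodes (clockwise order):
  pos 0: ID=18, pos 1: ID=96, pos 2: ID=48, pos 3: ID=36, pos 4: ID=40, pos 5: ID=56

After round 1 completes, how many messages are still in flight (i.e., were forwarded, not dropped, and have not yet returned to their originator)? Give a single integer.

Answer: 3

Derivation:
Round 1: pos1(id96) recv 18: drop; pos2(id48) recv 96: fwd; pos3(id36) recv 48: fwd; pos4(id40) recv 36: drop; pos5(id56) recv 40: drop; pos0(id18) recv 56: fwd
After round 1: 3 messages still in flight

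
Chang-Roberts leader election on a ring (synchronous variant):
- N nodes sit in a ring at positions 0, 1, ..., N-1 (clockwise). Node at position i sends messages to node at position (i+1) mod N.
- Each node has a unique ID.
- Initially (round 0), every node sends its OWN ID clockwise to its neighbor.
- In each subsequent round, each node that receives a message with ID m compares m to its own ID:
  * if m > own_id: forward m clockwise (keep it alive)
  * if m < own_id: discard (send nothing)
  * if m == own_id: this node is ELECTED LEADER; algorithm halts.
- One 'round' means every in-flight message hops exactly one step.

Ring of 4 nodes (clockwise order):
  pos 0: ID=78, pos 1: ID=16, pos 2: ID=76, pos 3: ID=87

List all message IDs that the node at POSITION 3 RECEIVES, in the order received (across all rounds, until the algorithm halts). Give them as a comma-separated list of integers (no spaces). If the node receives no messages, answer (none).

Round 1: pos1(id16) recv 78: fwd; pos2(id76) recv 16: drop; pos3(id87) recv 76: drop; pos0(id78) recv 87: fwd
Round 2: pos2(id76) recv 78: fwd; pos1(id16) recv 87: fwd
Round 3: pos3(id87) recv 78: drop; pos2(id76) recv 87: fwd
Round 4: pos3(id87) recv 87: ELECTED

Answer: 76,78,87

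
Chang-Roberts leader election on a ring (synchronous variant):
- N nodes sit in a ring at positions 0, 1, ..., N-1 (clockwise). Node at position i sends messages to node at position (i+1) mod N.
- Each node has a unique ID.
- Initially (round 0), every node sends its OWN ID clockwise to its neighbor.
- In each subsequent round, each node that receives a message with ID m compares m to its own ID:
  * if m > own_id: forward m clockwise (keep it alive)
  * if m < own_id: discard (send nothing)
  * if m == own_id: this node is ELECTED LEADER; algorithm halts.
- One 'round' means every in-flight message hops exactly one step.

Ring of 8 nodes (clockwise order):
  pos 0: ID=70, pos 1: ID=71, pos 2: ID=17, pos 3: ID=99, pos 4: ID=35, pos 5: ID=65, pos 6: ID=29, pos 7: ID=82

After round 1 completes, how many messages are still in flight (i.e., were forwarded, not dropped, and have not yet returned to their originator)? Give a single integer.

Round 1: pos1(id71) recv 70: drop; pos2(id17) recv 71: fwd; pos3(id99) recv 17: drop; pos4(id35) recv 99: fwd; pos5(id65) recv 35: drop; pos6(id29) recv 65: fwd; pos7(id82) recv 29: drop; pos0(id70) recv 82: fwd
After round 1: 4 messages still in flight

Answer: 4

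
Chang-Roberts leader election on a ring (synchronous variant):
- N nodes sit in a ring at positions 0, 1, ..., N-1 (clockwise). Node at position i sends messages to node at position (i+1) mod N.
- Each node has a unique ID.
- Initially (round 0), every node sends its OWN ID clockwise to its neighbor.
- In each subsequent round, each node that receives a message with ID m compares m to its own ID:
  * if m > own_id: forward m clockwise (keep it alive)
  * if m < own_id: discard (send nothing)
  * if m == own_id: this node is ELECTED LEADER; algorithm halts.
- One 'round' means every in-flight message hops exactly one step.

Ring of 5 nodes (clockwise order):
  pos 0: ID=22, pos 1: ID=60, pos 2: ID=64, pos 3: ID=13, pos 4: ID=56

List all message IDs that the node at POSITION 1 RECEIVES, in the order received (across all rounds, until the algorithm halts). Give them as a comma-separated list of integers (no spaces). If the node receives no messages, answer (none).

Round 1: pos1(id60) recv 22: drop; pos2(id64) recv 60: drop; pos3(id13) recv 64: fwd; pos4(id56) recv 13: drop; pos0(id22) recv 56: fwd
Round 2: pos4(id56) recv 64: fwd; pos1(id60) recv 56: drop
Round 3: pos0(id22) recv 64: fwd
Round 4: pos1(id60) recv 64: fwd
Round 5: pos2(id64) recv 64: ELECTED

Answer: 22,56,64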